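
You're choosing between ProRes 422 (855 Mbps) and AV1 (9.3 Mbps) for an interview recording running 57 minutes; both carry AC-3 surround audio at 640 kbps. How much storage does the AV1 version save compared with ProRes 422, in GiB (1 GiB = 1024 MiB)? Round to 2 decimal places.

57 min = 3420 s
Audio: 640 kbps = 0.640 Mbps.
ProRes 422: 855.640 Mbps × 3420 s = 2926288.8 Mb = 340.665 GiB.
AV1: 9.940 Mbps × 3420 s = 33994.8 Mb = 3.958 GiB.
Saving: 340.665 − 3.958 = 336.707 GiB.

336.71 GiB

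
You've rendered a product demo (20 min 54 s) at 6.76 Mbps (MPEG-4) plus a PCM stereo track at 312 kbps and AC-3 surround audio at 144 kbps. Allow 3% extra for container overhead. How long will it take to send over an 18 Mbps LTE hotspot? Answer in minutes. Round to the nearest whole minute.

9 minutes

20 min 54 s = 1254 s
Audio total: 312 + 144 = 456 kbps = 0.456 Mbps.
Total bitrate: 7.216 Mbps.
File: 7.216 Mbps × 1254 s = 9048.9 Mb.
With 3% container overhead: ×1.03. → 9320.3 Mb.
At 18 Mbps: 9320.3 / 18 = 517.8 s ≈ 8.63 minutes.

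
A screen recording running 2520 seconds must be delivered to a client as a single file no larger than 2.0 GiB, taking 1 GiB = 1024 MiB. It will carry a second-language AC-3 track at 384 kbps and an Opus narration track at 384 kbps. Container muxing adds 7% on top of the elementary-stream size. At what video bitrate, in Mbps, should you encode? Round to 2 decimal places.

5.60 Mbps

Budget: 2.0 GiB = 17179.9 Mb.
Stream payload after overhead: 17179.9 / 1.07 = 16056.0 Mb.
Total bitrate budget: 16056.0 Mb / 2520 s = 6.371 Mbps.
Audio total: 384 + 384 = 768 kbps = 0.768 Mbps.
Video: 6.371 − 0.768 = 5.603 Mbps.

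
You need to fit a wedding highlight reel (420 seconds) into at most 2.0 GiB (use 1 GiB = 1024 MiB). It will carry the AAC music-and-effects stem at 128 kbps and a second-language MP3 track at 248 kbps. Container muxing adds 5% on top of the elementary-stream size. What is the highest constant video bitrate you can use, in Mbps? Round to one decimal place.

38.6 Mbps

Budget: 2.0 GiB = 17179.9 Mb.
Stream payload after overhead: 17179.9 / 1.05 = 16361.8 Mb.
Total bitrate budget: 16361.8 Mb / 420 s = 38.957 Mbps.
Audio total: 128 + 248 = 376 kbps = 0.376 Mbps.
Video: 38.957 − 0.376 = 38.581 Mbps.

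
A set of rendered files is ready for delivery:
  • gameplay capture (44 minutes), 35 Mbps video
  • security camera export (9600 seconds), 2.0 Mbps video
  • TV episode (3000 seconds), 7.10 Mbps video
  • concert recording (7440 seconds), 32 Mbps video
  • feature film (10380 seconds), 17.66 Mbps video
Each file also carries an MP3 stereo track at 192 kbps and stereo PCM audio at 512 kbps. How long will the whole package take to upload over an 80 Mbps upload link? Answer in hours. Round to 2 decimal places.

2.01 hours

Audio total: 192 + 512 = 704 kbps = 0.704 Mbps.
gameplay capture: 35.704 Mbps × 2640 s = 94258.6 Mb
security camera export: 2.704 Mbps × 9600 s = 25958.4 Mb
TV episode: 7.804 Mbps × 3000 s = 23412.0 Mb
concert recording: 32.704 Mbps × 7440 s = 243317.8 Mb
feature film: 18.364 Mbps × 10380 s = 190618.3 Mb
Total: 577565.0 Mb = 72195.6 MB.
At 80 Mbps: 577565.0 / 80 = 7220 s ≈ 2.01 hours.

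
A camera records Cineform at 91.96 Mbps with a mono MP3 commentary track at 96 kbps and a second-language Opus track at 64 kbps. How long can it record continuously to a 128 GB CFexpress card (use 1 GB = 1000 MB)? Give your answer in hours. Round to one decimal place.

Audio total: 96 + 64 = 160 kbps = 0.160 Mbps.
Total bitrate: 91.96 + 0.160 = 92.120 Mbps.
Capacity: 128 GB = 1,024,000 Mb.
Recording time: 1,024,000 / 92.120 = 11,116 s ≈ 3.09 hours.

3.1 hours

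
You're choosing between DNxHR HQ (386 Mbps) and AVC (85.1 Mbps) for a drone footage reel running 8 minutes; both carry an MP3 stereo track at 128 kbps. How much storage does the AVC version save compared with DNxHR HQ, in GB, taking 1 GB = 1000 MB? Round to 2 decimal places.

18.05 GB

8 min = 480 s
Audio: 128 kbps = 0.128 Mbps.
DNxHR HQ: 386.128 Mbps × 480 s = 185341.4 Mb = 23.168 GB.
AVC: 85.228 Mbps × 480 s = 40909.4 Mb = 5.114 GB.
Saving: 23.168 − 5.114 = 18.054 GB.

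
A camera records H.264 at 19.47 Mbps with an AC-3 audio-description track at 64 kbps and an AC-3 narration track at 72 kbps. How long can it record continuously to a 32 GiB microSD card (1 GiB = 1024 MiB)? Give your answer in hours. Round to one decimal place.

Audio total: 64 + 72 = 136 kbps = 0.136 Mbps.
Total bitrate: 19.47 + 0.136 = 19.606 Mbps.
Capacity: 32 GiB = 274,878 Mb.
Recording time: 274,878 / 19.606 = 14,020 s ≈ 3.89 hours.

3.9 hours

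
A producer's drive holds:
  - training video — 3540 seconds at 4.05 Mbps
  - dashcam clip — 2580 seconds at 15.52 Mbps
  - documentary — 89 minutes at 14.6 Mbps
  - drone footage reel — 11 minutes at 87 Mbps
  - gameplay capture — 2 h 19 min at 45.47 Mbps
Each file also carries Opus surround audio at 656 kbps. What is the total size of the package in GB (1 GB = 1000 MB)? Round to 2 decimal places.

Audio: 656 kbps = 0.656 Mbps.
training video: 4.706 Mbps × 3540 s = 16659.2 Mb
dashcam clip: 16.176 Mbps × 2580 s = 41734.1 Mb
documentary: 15.256 Mbps × 5340 s = 81467.0 Mb
drone footage reel: 87.656 Mbps × 660 s = 57853.0 Mb
gameplay capture: 46.126 Mbps × 8340 s = 384690.8 Mb
Total: 582404.2 Mb = 72800.5 MB.
= 72.80 GB.

72.80 GB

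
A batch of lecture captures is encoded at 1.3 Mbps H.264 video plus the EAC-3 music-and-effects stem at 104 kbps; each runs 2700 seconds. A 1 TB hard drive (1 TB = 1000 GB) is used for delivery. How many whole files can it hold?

2110

Audio: 104 kbps = 0.104 Mbps.
Total bitrate: 1.404 Mbps.
Per item: 1.404 Mbps × 2700 s = 3,791 Mb = 473.9 MB.
Capacity: 1 TB = 8,000,000 Mb; 2110.37 items → 2110 complete.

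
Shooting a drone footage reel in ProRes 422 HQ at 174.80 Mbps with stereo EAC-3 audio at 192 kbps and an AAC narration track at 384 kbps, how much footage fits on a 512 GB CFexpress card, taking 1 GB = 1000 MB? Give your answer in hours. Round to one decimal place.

Audio total: 192 + 384 = 576 kbps = 0.576 Mbps.
Total bitrate: 174.80 + 0.576 = 175.376 Mbps.
Capacity: 512 GB = 4,096,000 Mb.
Recording time: 4,096,000 / 175.376 = 23,356 s ≈ 6.49 hours.

6.5 hours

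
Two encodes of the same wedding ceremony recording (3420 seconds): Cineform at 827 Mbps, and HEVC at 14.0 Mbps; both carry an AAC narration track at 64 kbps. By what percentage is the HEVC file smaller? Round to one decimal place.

Audio: 64 kbps = 0.064 Mbps.
Cineform: 827.064 Mbps × 3420 s = 2828558.9 Mb = 329.288 GiB.
HEVC: 14.064 Mbps × 3420 s = 48098.9 Mb = 5.599 GiB.
Reduction: (1 − 5.599/329.288) × 100 = 98.30%.

98.3%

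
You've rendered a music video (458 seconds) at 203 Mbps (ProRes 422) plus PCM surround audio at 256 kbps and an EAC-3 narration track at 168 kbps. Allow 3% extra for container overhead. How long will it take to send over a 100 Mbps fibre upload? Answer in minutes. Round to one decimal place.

16.0 minutes

Audio total: 256 + 168 = 424 kbps = 0.424 Mbps.
Total bitrate: 203.424 Mbps.
File: 203.424 Mbps × 458 s = 93168.2 Mb.
With 3% container overhead: ×1.03. → 95963.2 Mb.
At 100 Mbps: 95963.2 / 100 = 959.6 s ≈ 16 minutes.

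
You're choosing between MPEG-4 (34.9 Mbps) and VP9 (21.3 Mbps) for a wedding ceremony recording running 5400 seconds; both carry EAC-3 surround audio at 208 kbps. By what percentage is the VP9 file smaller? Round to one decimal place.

38.7%

Audio: 208 kbps = 0.208 Mbps.
MPEG-4: 35.108 Mbps × 5400 s = 189583.2 Mb = 23.698 GB.
VP9: 21.508 Mbps × 5400 s = 116143.2 Mb = 14.518 GB.
Reduction: (1 − 14.518/23.698) × 100 = 38.74%.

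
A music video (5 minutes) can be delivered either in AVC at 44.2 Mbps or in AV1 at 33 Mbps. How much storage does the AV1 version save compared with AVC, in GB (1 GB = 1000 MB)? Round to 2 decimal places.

5 min = 300 s
AVC: 44.200 Mbps × 300 s = 13260.0 Mb = 1.657 GB.
AV1: 33.000 Mbps × 300 s = 9900.0 Mb = 1.238 GB.
Saving: 1.657 − 1.238 = 0.420 GB.

0.42 GB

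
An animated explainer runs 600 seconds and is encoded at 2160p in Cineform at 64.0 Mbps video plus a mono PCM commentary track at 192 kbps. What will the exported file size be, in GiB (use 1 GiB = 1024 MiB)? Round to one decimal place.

Audio: 192 kbps = 0.192 Mbps.
Total bitrate: 64.0 + 0.192 = 64.192 Mbps.
Stream data: 64.192 Mbps × 600 s = 38515.2 Mb.
38,515 Mb = 4,814,400,000 bytes ÷ 1,073,741,824 = 4.484 GiB.

4.5 GiB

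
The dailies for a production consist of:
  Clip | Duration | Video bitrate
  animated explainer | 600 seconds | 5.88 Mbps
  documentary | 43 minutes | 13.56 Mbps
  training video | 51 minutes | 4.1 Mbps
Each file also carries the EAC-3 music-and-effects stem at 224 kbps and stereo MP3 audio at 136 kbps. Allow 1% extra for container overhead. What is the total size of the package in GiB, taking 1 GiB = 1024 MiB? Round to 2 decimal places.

Audio total: 224 + 136 = 360 kbps = 0.360 Mbps.
animated explainer: 6.240 Mbps × 600 s × 1.01 = 3781.4 Mb
documentary: 13.920 Mbps × 2580 s × 1.01 = 36272.7 Mb
training video: 4.460 Mbps × 3060 s × 1.01 = 13784.1 Mb
Total: 53838.3 Mb = 6729.8 MB.
= 6.268 GiB.

6.27 GiB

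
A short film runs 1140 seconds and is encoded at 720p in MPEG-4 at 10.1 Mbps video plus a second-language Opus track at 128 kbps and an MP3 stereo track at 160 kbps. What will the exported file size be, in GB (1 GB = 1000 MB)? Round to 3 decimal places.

1.480 GB

Audio total: 128 + 160 = 288 kbps = 0.288 Mbps.
Total bitrate: 10.1 + 0.288 = 10.388 Mbps.
Stream data: 10.388 Mbps × 1140 s = 11842.3 Mb.
11,842 Mb ÷ 8 = 1,480 MB → 1.480 GB.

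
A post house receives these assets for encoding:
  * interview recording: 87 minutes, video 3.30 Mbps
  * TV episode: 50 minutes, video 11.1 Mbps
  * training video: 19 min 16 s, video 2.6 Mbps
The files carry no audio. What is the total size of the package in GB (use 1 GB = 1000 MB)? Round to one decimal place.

6.7 GB

interview recording: 3.300 Mbps × 5220 s = 17226.0 Mb
TV episode: 11.100 Mbps × 3000 s = 33300.0 Mb
training video: 2.600 Mbps × 1156 s = 3005.6 Mb
Total: 53531.6 Mb = 6691.4 MB.
= 6.691 GB.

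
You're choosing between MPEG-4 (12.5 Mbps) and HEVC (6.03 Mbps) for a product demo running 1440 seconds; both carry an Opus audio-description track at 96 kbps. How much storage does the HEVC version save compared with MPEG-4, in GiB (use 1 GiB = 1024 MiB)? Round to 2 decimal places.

1.08 GiB

Audio: 96 kbps = 0.096 Mbps.
MPEG-4: 12.596 Mbps × 1440 s = 18138.2 Mb = 2.112 GiB.
HEVC: 6.126 Mbps × 1440 s = 8821.4 Mb = 1.027 GiB.
Saving: 2.112 − 1.027 = 1.085 GiB.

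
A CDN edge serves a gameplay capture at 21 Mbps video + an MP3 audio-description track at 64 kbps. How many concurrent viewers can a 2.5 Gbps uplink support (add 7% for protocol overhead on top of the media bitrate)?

Audio: 64 kbps = 0.064 Mbps.
Per-viewer media rate: 21.064 Mbps.
On the wire with 7% overhead: 22.538 Mbps.
2.5 Gbps = 2,500 Mbps; 2,500 / 22.538 = 110.92 → 110 viewers.

110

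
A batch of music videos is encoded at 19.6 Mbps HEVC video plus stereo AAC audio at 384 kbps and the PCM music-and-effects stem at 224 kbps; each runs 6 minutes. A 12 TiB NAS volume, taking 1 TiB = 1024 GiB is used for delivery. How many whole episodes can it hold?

6 min = 360 s
Audio total: 384 + 224 = 608 kbps = 0.608 Mbps.
Total bitrate: 20.208 Mbps.
Per item: 20.208 Mbps × 360 s = 7,275 Mb = 909.4 MB.
Capacity: 12 TiB = 105,553,116 Mb; 14509.26 items → 14509 complete.

14509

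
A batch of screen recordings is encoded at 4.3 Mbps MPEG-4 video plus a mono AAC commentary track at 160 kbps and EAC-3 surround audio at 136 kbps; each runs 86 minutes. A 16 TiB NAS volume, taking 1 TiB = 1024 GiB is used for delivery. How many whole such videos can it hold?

86 min = 5160 s
Audio total: 160 + 136 = 296 kbps = 0.296 Mbps.
Total bitrate: 4.596 Mbps.
Per item: 4.596 Mbps × 5160 s = 23,715 Mb = 2,964 MB.
Capacity: 16 TiB = 140,737,488 Mb; 5934.44 items → 5934 complete.

5934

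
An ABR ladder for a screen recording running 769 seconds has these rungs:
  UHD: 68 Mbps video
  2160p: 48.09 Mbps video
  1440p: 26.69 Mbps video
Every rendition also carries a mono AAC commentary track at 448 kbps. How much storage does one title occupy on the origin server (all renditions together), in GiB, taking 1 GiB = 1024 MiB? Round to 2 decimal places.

Audio: 448 kbps = 0.448 Mbps.
Sum of rendition bitrates: (68+0.448) + (48.09+0.448) + (26.69+0.448) = 144.124 Mbps.
× 769 s = 110,831 Mb = 13,854 MB = 12.90 GiB.

12.90 GiB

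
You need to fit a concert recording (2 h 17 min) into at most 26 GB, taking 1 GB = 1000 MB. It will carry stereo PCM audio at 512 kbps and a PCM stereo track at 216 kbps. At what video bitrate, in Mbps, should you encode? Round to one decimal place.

Budget: 26 GB = 208000.0 Mb.
2 h 17 min = 137 min = 8220 s
Total bitrate budget: 208000.0 Mb / 8220 s = 25.304 Mbps.
Audio total: 512 + 216 = 728 kbps = 0.728 Mbps.
Video: 25.304 − 0.728 = 24.576 Mbps.

24.6 Mbps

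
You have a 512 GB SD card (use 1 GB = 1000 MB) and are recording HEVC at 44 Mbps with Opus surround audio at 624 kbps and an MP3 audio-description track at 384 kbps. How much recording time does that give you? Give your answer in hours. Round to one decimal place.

Audio total: 624 + 384 = 1008 kbps = 1.008 Mbps.
Total bitrate: 44 + 1.008 = 45.008 Mbps.
Capacity: 512 GB = 4,096,000 Mb.
Recording time: 4,096,000 / 45.008 = 91,006 s ≈ 25.3 hours.

25.3 hours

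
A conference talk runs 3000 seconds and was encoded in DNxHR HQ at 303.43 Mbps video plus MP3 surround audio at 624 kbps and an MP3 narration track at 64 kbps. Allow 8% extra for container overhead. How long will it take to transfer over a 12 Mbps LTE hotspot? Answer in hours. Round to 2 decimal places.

22.81 hours

Audio total: 624 + 64 = 688 kbps = 0.688 Mbps.
Total bitrate: 304.118 Mbps.
File: 304.118 Mbps × 3000 s = 912354.0 Mb.
With 8% container overhead: ×1.08. → 985342.3 Mb.
At 12 Mbps: 985342.3 / 12 = 82111.9 s ≈ 22.8 hours.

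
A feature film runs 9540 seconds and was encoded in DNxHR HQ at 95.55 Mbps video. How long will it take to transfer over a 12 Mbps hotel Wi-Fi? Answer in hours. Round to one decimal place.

File: 95.550 Mbps × 9540 s = 911547.0 Mb.
At 12 Mbps: 911547.0 / 12 = 75962.2 s ≈ 21.1 hours.

21.1 hours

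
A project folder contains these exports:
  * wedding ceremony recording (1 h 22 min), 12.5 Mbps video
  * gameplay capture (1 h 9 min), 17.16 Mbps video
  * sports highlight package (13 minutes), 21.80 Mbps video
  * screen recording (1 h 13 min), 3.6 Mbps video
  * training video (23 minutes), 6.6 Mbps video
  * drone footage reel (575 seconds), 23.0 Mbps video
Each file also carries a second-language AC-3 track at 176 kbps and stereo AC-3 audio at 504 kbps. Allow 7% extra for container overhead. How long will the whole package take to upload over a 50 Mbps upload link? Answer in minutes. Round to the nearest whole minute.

71 minutes

Audio total: 176 + 504 = 680 kbps = 0.680 Mbps.
wedding ceremony recording: 13.180 Mbps × 4920 s × 1.07 = 69384.8 Mb
gameplay capture: 17.840 Mbps × 4140 s × 1.07 = 79027.6 Mb
sports highlight package: 22.480 Mbps × 780 s × 1.07 = 18761.8 Mb
screen recording: 4.280 Mbps × 4380 s × 1.07 = 20058.6 Mb
training video: 7.280 Mbps × 1380 s × 1.07 = 10749.6 Mb
drone footage reel: 23.680 Mbps × 575 s × 1.07 = 14569.1 Mb
Total: 212551.6 Mb = 26569.0 MB.
At 50 Mbps: 212551.6 / 50 = 4251 s ≈ 70.9 minutes.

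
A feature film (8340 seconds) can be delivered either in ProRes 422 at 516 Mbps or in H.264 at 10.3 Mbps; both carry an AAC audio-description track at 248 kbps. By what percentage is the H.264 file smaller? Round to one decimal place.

Audio: 248 kbps = 0.248 Mbps.
ProRes 422: 516.248 Mbps × 8340 s = 4305508.3 Mb = 538.189 GB.
H.264: 10.548 Mbps × 8340 s = 87970.3 Mb = 10.996 GB.
Reduction: (1 − 10.996/538.189) × 100 = 97.96%.

98.0%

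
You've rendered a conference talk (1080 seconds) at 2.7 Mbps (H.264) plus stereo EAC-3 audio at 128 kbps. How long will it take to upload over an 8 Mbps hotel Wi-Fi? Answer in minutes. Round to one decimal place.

6.4 minutes

Audio: 128 kbps = 0.128 Mbps.
Total bitrate: 2.828 Mbps.
File: 2.828 Mbps × 1080 s = 3054.2 Mb.
At 8 Mbps: 3054.2 / 8 = 381.8 s ≈ 6.36 minutes.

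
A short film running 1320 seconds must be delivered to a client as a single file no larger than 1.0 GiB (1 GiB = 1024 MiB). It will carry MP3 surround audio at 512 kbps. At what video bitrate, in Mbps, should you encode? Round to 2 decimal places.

6.00 Mbps

Budget: 1.0 GiB = 8589.9 Mb.
Total bitrate budget: 8589.9 Mb / 1320 s = 6.508 Mbps.
Audio: 512 kbps = 0.512 Mbps.
Video: 6.508 − 0.512 = 5.996 Mbps.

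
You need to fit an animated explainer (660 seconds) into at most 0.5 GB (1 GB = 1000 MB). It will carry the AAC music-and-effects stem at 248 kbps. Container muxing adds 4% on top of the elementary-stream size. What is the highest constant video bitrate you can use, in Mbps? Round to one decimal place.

5.6 Mbps

Budget: 0.5 GB = 4000.0 Mb.
Stream payload after overhead: 4000.0 / 1.04 = 3846.2 Mb.
Total bitrate budget: 3846.2 Mb / 660 s = 5.828 Mbps.
Audio: 248 kbps = 0.248 Mbps.
Video: 5.828 − 0.248 = 5.580 Mbps.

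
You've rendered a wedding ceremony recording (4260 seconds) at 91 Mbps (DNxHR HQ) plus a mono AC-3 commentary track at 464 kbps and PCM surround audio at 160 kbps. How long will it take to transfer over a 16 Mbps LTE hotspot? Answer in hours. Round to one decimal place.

6.8 hours

Audio total: 464 + 160 = 624 kbps = 0.624 Mbps.
Total bitrate: 91.624 Mbps.
File: 91.624 Mbps × 4260 s = 390318.2 Mb.
At 16 Mbps: 390318.2 / 16 = 24394.9 s ≈ 6.78 hours.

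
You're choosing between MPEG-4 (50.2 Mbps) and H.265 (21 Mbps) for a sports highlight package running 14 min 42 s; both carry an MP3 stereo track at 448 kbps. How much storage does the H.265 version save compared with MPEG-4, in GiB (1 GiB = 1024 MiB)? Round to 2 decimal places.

14 min 42 s = 882 s
Audio: 448 kbps = 0.448 Mbps.
MPEG-4: 50.648 Mbps × 882 s = 44671.5 Mb = 5.200 GiB.
H.265: 21.448 Mbps × 882 s = 18917.1 Mb = 2.202 GiB.
Saving: 5.200 − 2.202 = 2.998 GiB.

3.00 GiB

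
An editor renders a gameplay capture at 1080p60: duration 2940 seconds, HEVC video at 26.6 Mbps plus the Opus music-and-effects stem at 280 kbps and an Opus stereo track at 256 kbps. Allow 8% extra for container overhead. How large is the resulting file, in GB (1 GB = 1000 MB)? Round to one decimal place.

Audio total: 280 + 256 = 536 kbps = 0.536 Mbps.
Total bitrate: 26.6 + 0.536 = 27.136 Mbps.
Stream data: 27.136 Mbps × 2940 s = 79779.8 Mb.
With 8% container overhead: ×1.08.
86,162 Mb ÷ 8 = 10,770 MB → 10.77 GB.

10.8 GB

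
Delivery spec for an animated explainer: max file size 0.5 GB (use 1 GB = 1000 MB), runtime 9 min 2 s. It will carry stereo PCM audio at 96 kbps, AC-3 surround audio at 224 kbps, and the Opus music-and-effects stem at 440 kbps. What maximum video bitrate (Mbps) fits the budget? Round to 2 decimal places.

6.62 Mbps

Budget: 0.5 GB = 4000.0 Mb.
9 min 2 s = 542 s
Total bitrate budget: 4000.0 Mb / 542 s = 7.380 Mbps.
Audio total: 96 + 224 + 440 = 760 kbps = 0.760 Mbps.
Video: 7.380 − 0.760 = 6.620 Mbps.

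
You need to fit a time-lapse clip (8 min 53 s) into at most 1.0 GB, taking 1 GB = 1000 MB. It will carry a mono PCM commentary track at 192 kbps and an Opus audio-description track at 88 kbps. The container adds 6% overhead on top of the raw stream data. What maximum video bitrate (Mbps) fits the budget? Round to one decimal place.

Budget: 1.0 GB = 8000.0 Mb.
Stream payload after overhead: 8000.0 / 1.06 = 7547.2 Mb.
8 min 53 s = 533 s
Total bitrate budget: 7547.2 Mb / 533 s = 14.160 Mbps.
Audio total: 192 + 88 = 280 kbps = 0.280 Mbps.
Video: 14.160 − 0.280 = 13.880 Mbps.

13.9 Mbps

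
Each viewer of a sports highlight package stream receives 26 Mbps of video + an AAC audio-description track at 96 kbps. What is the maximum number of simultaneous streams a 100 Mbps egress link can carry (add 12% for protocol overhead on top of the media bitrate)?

3

Audio: 96 kbps = 0.096 Mbps.
Per-viewer media rate: 26.096 Mbps.
On the wire with 12% overhead: 29.228 Mbps.
100 Mbps = 100.0 Mbps; 100.0 / 29.228 = 3.42 → 3 viewers.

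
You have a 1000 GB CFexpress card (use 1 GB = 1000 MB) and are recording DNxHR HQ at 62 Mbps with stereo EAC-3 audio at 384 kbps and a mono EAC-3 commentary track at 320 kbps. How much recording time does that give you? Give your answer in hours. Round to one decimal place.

Audio total: 384 + 320 = 704 kbps = 0.704 Mbps.
Total bitrate: 62 + 0.704 = 62.704 Mbps.
Capacity: 1000 GB = 8,000,000 Mb.
Recording time: 8,000,000 / 62.704 = 127,584 s ≈ 35.4 hours.

35.4 hours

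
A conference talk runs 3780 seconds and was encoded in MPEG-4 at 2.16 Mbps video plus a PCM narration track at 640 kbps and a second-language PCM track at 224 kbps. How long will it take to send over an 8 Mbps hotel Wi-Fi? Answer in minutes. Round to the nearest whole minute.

24 minutes

Audio total: 640 + 224 = 864 kbps = 0.864 Mbps.
Total bitrate: 3.024 Mbps.
File: 3.024 Mbps × 3780 s = 11430.7 Mb.
At 8 Mbps: 11430.7 / 8 = 1428.8 s ≈ 23.8 minutes.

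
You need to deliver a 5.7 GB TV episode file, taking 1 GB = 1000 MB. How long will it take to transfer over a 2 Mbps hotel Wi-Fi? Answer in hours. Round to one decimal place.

6.3 hours

File: 5.7 GB = 45600.0 Mb.
At 2 Mbps: 45600.0 / 2 = 22800.0 s ≈ 6.33 hours.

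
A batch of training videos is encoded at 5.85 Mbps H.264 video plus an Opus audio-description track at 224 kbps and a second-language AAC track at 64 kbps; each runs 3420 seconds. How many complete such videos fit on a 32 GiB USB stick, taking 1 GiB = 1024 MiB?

13

Audio total: 224 + 64 = 288 kbps = 0.288 Mbps.
Total bitrate: 6.138 Mbps.
Per item: 6.138 Mbps × 3420 s = 20,992 Mb = 2,624 MB.
Capacity: 32 GiB = 274,878 Mb; 13.09 items → 13 complete.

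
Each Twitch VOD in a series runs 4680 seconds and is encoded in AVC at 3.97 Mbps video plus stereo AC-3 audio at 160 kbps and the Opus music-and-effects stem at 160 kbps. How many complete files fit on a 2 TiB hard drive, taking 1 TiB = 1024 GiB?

Audio total: 160 + 160 = 320 kbps = 0.320 Mbps.
Total bitrate: 4.290 Mbps.
Per item: 4.290 Mbps × 4680 s = 20,077 Mb = 2,510 MB.
Capacity: 2 TiB = 17,592,186 Mb; 876.23 items → 876 complete.

876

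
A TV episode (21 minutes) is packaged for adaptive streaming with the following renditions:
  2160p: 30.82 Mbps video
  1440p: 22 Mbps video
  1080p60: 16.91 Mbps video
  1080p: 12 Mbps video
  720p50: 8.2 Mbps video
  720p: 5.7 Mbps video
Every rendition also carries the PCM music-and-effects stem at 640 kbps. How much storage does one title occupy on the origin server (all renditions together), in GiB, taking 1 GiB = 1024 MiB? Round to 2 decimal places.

21 min = 1260 s
Audio: 640 kbps = 0.640 Mbps.
Sum of rendition bitrates: (30.82+0.640) + (22+0.640) + (16.91+0.640) + (12+0.640) + (8.2+0.640) + (5.7+0.640) = 99.470 Mbps.
× 1260 s = 125,332 Mb = 15,667 MB = 14.59 GiB.

14.59 GiB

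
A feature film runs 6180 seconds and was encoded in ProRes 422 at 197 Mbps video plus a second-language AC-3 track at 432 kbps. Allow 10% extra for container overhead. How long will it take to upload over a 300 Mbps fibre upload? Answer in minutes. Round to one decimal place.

Audio: 432 kbps = 0.432 Mbps.
Total bitrate: 197.432 Mbps.
File: 197.432 Mbps × 6180 s = 1220129.8 Mb.
With 10% container overhead: ×1.10. → 1342142.7 Mb.
At 300 Mbps: 1342142.7 / 300 = 4473.8 s ≈ 74.6 minutes.

74.6 minutes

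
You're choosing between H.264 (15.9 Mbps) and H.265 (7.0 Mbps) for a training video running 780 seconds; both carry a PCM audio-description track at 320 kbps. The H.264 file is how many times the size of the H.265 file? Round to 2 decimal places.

2.22

Audio: 320 kbps = 0.320 Mbps.
H.264: 16.220 Mbps × 780 s = 12651.6 Mb = 1.581 GB.
H.265: 7.320 Mbps × 780 s = 5709.6 Mb = 0.714 GB.
Ratio: 1.581 / 0.714 = 2.216.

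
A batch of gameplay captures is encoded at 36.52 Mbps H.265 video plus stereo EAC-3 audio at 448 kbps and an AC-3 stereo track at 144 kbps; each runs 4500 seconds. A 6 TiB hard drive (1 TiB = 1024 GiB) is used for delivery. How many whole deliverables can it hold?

316

Audio total: 448 + 144 = 592 kbps = 0.592 Mbps.
Total bitrate: 37.112 Mbps.
Per item: 37.112 Mbps × 4500 s = 167,004 Mb = 20,876 MB.
Capacity: 6 TiB = 52,776,558 Mb; 316.02 items → 316 complete.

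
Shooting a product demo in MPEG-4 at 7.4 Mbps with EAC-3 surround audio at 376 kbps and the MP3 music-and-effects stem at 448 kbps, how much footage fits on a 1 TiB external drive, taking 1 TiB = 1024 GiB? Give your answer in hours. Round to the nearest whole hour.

297 hours

Audio total: 376 + 448 = 824 kbps = 0.824 Mbps.
Total bitrate: 7.4 + 0.824 = 8.224 Mbps.
Capacity: 1 TiB = 8,796,093 Mb.
Recording time: 8,796,093 / 8.224 = 1,069,564 s ≈ 297 hours.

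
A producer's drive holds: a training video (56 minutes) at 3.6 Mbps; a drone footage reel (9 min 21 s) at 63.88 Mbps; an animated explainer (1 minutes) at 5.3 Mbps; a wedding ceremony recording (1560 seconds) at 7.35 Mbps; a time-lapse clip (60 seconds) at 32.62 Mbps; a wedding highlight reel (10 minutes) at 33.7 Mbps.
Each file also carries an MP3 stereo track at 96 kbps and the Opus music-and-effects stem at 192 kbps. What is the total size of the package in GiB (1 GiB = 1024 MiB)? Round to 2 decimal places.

9.74 GiB

Audio total: 96 + 192 = 288 kbps = 0.288 Mbps.
training video: 3.888 Mbps × 3360 s = 13063.7 Mb
drone footage reel: 64.168 Mbps × 561 s = 35998.2 Mb
animated explainer: 5.588 Mbps × 60 s = 335.3 Mb
wedding ceremony recording: 7.638 Mbps × 1560 s = 11915.3 Mb
time-lapse clip: 32.908 Mbps × 60 s = 1974.5 Mb
wedding highlight reel: 33.988 Mbps × 600 s = 20392.8 Mb
Total: 83679.8 Mb = 10460.0 MB.
= 9.742 GiB.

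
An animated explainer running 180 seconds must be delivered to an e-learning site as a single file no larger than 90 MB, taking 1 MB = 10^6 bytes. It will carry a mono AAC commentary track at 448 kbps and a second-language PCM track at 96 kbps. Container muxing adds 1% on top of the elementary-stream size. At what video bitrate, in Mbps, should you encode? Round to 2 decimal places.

3.42 Mbps

Budget: 90 MB = 720.0 Mb.
Stream payload after overhead: 720.0 / 1.01 = 712.9 Mb.
Total bitrate budget: 712.9 Mb / 180 s = 3.960 Mbps.
Audio total: 448 + 96 = 544 kbps = 0.544 Mbps.
Video: 3.960 − 0.544 = 3.416 Mbps.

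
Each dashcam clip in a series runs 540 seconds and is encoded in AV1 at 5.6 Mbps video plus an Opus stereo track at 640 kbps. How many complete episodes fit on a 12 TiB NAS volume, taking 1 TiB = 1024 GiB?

Audio: 640 kbps = 0.640 Mbps.
Total bitrate: 6.240 Mbps.
Per item: 6.240 Mbps × 540 s = 3,370 Mb = 421.2 MB.
Capacity: 12 TiB = 105,553,116 Mb; 31325.12 items → 31325 complete.

31325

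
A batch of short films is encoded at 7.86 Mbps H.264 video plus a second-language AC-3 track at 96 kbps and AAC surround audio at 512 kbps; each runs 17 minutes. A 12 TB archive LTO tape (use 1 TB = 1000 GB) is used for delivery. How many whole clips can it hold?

11114

17 min = 1020 s
Audio total: 96 + 512 = 608 kbps = 0.608 Mbps.
Total bitrate: 8.468 Mbps.
Per item: 8.468 Mbps × 1020 s = 8,637 Mb = 1,080 MB.
Capacity: 12 TB = 96,000,000 Mb; 11114.51 items → 11114 complete.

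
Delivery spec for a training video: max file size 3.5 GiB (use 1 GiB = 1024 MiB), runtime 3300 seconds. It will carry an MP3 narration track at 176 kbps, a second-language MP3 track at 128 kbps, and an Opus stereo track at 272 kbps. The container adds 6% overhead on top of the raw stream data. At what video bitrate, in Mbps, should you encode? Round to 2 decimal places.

Budget: 3.5 GiB = 30064.8 Mb.
Stream payload after overhead: 30064.8 / 1.06 = 28363.0 Mb.
Total bitrate budget: 28363.0 Mb / 3300 s = 8.595 Mbps.
Audio total: 176 + 128 + 272 = 576 kbps = 0.576 Mbps.
Video: 8.595 − 0.576 = 8.019 Mbps.

8.02 Mbps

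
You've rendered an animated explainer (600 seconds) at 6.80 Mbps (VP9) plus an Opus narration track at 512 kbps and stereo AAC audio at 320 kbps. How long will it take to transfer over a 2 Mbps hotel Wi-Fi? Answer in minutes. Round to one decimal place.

Audio total: 512 + 320 = 832 kbps = 0.832 Mbps.
Total bitrate: 7.632 Mbps.
File: 7.632 Mbps × 600 s = 4579.2 Mb.
At 2 Mbps: 4579.2 / 2 = 2289.6 s ≈ 38.2 minutes.

38.2 minutes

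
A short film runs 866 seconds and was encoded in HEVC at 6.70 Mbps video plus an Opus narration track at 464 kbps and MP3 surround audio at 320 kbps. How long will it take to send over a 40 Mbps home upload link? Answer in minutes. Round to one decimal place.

2.7 minutes

Audio total: 464 + 320 = 784 kbps = 0.784 Mbps.
Total bitrate: 7.484 Mbps.
File: 7.484 Mbps × 866 s = 6481.1 Mb.
At 40 Mbps: 6481.1 / 40 = 162.0 s ≈ 2.7 minutes.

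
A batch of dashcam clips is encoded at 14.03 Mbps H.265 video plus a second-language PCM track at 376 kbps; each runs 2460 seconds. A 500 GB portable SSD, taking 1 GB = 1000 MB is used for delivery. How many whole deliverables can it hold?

112

Audio: 376 kbps = 0.376 Mbps.
Total bitrate: 14.406 Mbps.
Per item: 14.406 Mbps × 2460 s = 35,439 Mb = 4,430 MB.
Capacity: 500 GB = 4,000,000 Mb; 112.87 items → 112 complete.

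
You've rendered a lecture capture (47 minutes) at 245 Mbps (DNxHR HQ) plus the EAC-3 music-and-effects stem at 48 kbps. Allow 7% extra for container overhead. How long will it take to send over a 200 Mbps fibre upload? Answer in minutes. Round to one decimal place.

61.6 minutes

47 min = 2820 s
Audio: 48 kbps = 0.048 Mbps.
Total bitrate: 245.048 Mbps.
File: 245.048 Mbps × 2820 s = 691035.4 Mb.
With 7% container overhead: ×1.07. → 739407.8 Mb.
At 200 Mbps: 739407.8 / 200 = 3697.0 s ≈ 61.6 minutes.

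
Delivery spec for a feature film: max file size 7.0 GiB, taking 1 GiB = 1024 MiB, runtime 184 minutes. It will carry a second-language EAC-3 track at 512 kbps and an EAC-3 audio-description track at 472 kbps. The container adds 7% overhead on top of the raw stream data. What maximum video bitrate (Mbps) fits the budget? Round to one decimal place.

4.1 Mbps

Budget: 7.0 GiB = 60129.5 Mb.
Stream payload after overhead: 60129.5 / 1.07 = 56195.8 Mb.
184 min = 11040 s
Total bitrate budget: 56195.8 Mb / 11040 s = 5.090 Mbps.
Audio total: 512 + 472 = 984 kbps = 0.984 Mbps.
Video: 5.090 − 0.984 = 4.106 Mbps.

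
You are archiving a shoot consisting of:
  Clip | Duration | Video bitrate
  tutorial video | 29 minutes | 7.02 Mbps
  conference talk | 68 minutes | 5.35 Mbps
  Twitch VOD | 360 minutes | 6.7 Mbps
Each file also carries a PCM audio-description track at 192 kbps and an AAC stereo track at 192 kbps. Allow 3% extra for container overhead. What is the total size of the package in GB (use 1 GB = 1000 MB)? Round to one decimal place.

Audio total: 192 + 192 = 384 kbps = 0.384 Mbps.
tutorial video: 7.404 Mbps × 1740 s × 1.03 = 13269.4 Mb
conference talk: 5.734 Mbps × 4080 s × 1.03 = 24096.6 Mb
Twitch VOD: 7.084 Mbps × 21600 s × 1.03 = 157604.8 Mb
Total: 194970.8 Mb = 24371.4 MB.
= 24.37 GB.

24.4 GB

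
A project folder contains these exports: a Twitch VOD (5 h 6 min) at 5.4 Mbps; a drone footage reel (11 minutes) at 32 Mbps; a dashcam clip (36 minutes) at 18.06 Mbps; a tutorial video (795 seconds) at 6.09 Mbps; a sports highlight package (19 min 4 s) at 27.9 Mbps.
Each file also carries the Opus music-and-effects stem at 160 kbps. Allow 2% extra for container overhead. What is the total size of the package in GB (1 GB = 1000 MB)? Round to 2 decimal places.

25.47 GB

Audio: 160 kbps = 0.160 Mbps.
Twitch VOD: 5.560 Mbps × 18360 s × 1.02 = 104123.2 Mb
drone footage reel: 32.160 Mbps × 660 s × 1.02 = 21650.1 Mb
dashcam clip: 18.220 Mbps × 2160 s × 1.02 = 40142.3 Mb
tutorial video: 6.250 Mbps × 795 s × 1.02 = 5068.1 Mb
sports highlight package: 28.060 Mbps × 1144 s × 1.02 = 32742.7 Mb
Total: 203726.4 Mb = 25465.8 MB.
= 25.47 GB.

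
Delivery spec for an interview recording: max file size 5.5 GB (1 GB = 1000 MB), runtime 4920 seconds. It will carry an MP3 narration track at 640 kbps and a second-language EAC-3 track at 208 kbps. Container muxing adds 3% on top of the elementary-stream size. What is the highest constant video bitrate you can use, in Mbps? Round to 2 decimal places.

7.83 Mbps

Budget: 5.5 GB = 44000.0 Mb.
Stream payload after overhead: 44000.0 / 1.03 = 42718.4 Mb.
Total bitrate budget: 42718.4 Mb / 4920 s = 8.683 Mbps.
Audio total: 640 + 208 = 848 kbps = 0.848 Mbps.
Video: 8.683 − 0.848 = 7.835 Mbps.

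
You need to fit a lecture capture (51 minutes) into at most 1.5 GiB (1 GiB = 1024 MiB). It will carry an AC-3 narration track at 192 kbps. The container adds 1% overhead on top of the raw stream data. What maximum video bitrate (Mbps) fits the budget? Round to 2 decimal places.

3.98 Mbps

Budget: 1.5 GiB = 12884.9 Mb.
Stream payload after overhead: 12884.9 / 1.01 = 12757.3 Mb.
51 min = 3060 s
Total bitrate budget: 12757.3 Mb / 3060 s = 4.169 Mbps.
Audio: 192 kbps = 0.192 Mbps.
Video: 4.169 − 0.192 = 3.977 Mbps.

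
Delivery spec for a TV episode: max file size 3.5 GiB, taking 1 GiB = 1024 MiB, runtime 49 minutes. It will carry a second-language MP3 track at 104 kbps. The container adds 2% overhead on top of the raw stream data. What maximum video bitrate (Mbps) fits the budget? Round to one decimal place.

Budget: 3.5 GiB = 30064.8 Mb.
Stream payload after overhead: 30064.8 / 1.02 = 29475.3 Mb.
49 min = 2940 s
Total bitrate budget: 29475.3 Mb / 2940 s = 10.026 Mbps.
Audio: 104 kbps = 0.104 Mbps.
Video: 10.026 − 0.104 = 9.922 Mbps.

9.9 Mbps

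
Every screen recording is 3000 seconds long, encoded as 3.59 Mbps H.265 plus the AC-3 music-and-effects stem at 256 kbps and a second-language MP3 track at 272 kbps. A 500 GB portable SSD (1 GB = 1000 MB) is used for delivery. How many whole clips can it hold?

Audio total: 256 + 272 = 528 kbps = 0.528 Mbps.
Total bitrate: 4.118 Mbps.
Per item: 4.118 Mbps × 3000 s = 12,354 Mb = 1,544 MB.
Capacity: 500 GB = 4,000,000 Mb; 323.78 items → 323 complete.

323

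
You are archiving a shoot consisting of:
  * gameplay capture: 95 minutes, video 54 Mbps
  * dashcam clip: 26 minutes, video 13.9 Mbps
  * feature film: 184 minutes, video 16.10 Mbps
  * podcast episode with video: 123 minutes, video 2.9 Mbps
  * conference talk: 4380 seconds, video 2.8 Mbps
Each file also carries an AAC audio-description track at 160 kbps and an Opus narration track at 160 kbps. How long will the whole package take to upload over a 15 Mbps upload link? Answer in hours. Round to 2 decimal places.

Audio total: 160 + 160 = 320 kbps = 0.320 Mbps.
gameplay capture: 54.320 Mbps × 5700 s = 309624.0 Mb
dashcam clip: 14.220 Mbps × 1560 s = 22183.2 Mb
feature film: 16.420 Mbps × 11040 s = 181276.8 Mb
podcast episode with video: 3.220 Mbps × 7380 s = 23763.6 Mb
conference talk: 3.120 Mbps × 4380 s = 13665.6 Mb
Total: 550513.2 Mb = 68814.1 MB.
At 15 Mbps: 550513.2 / 15 = 36701 s ≈ 10.2 hours.

10.19 hours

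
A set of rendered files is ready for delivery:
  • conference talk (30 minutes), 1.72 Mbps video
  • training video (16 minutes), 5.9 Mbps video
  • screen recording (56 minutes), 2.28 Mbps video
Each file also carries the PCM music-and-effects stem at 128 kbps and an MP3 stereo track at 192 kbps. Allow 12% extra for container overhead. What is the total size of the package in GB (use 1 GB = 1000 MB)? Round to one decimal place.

2.6 GB

Audio total: 128 + 192 = 320 kbps = 0.320 Mbps.
conference talk: 2.040 Mbps × 1800 s × 1.12 = 4112.6 Mb
training video: 6.220 Mbps × 960 s × 1.12 = 6687.7 Mb
screen recording: 2.600 Mbps × 3360 s × 1.12 = 9784.3 Mb
Total: 20584.7 Mb = 2573.1 MB.
= 2.573 GB.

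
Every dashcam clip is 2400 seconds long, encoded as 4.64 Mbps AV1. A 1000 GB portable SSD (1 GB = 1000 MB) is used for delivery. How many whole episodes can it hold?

718

Per item: 4.640 Mbps × 2400 s = 11,136 Mb = 1,392 MB.
Capacity: 1000 GB = 8,000,000 Mb; 718.39 items → 718 complete.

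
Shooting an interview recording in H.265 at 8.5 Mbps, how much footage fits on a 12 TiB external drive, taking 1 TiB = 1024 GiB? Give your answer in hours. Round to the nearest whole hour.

Capacity: 12 TiB = 105,553,116 Mb.
Recording time: 105,553,116 / 8.500 = 12,418,014 s ≈ 3,449 hours.

3449 hours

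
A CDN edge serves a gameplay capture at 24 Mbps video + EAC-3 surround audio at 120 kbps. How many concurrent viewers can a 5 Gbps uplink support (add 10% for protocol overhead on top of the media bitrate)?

188

Audio: 120 kbps = 0.120 Mbps.
Per-viewer media rate: 24.120 Mbps.
On the wire with 10% overhead: 26.532 Mbps.
5 Gbps = 5,000 Mbps; 5,000 / 26.532 = 188.45 → 188 viewers.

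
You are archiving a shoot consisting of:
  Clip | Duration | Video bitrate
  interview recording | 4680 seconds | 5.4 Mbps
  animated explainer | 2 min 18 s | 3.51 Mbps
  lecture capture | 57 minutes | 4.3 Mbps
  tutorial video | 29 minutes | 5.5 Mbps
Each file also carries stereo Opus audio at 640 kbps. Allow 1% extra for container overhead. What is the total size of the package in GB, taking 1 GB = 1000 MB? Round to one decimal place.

7.1 GB

Audio: 640 kbps = 0.640 Mbps.
interview recording: 6.040 Mbps × 4680 s × 1.01 = 28549.9 Mb
animated explainer: 4.150 Mbps × 138 s × 1.01 = 578.4 Mb
lecture capture: 4.940 Mbps × 3420 s × 1.01 = 17063.7 Mb
tutorial video: 6.140 Mbps × 1740 s × 1.01 = 10790.4 Mb
Total: 56982.5 Mb = 7122.8 MB.
= 7.123 GB.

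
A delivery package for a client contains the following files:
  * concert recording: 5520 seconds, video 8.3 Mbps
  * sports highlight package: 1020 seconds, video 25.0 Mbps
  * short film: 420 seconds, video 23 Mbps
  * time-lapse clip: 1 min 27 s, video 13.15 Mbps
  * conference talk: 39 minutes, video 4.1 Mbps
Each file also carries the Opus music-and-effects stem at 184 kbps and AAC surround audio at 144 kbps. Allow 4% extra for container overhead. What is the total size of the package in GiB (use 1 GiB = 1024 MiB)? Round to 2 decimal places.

Audio total: 184 + 144 = 328 kbps = 0.328 Mbps.
concert recording: 8.628 Mbps × 5520 s × 1.04 = 49531.6 Mb
sports highlight package: 25.328 Mbps × 1020 s × 1.04 = 26867.9 Mb
short film: 23.328 Mbps × 420 s × 1.04 = 10189.7 Mb
time-lapse clip: 13.478 Mbps × 87 s × 1.04 = 1219.5 Mb
conference talk: 4.428 Mbps × 2340 s × 1.04 = 10776.0 Mb
Total: 98584.7 Mb = 12323.1 MB.
= 11.48 GiB.

11.48 GiB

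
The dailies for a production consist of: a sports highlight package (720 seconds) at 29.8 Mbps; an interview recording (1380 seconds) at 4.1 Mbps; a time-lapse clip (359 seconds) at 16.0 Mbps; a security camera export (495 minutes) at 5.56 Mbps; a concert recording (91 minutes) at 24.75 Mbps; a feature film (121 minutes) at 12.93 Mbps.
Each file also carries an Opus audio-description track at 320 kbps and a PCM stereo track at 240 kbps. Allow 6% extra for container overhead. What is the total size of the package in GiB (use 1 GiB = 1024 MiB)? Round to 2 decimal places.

Audio total: 320 + 240 = 560 kbps = 0.560 Mbps.
sports highlight package: 30.360 Mbps × 720 s × 1.06 = 23170.8 Mb
interview recording: 4.660 Mbps × 1380 s × 1.06 = 6816.6 Mb
time-lapse clip: 16.560 Mbps × 359 s × 1.06 = 6301.7 Mb
security camera export: 6.120 Mbps × 29700 s × 1.06 = 192669.8 Mb
concert recording: 25.310 Mbps × 5460 s × 1.06 = 146484.2 Mb
feature film: 13.490 Mbps × 7260 s × 1.06 = 103813.6 Mb
Total: 479256.8 Mb = 59907.1 MB.
= 55.79 GiB.

55.79 GiB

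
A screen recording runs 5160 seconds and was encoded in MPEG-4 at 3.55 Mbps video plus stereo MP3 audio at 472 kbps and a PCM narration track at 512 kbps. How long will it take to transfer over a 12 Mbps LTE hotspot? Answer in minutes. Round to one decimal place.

Audio total: 472 + 512 = 984 kbps = 0.984 Mbps.
Total bitrate: 4.534 Mbps.
File: 4.534 Mbps × 5160 s = 23395.4 Mb.
At 12 Mbps: 23395.4 / 12 = 1949.6 s ≈ 32.5 minutes.

32.5 minutes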